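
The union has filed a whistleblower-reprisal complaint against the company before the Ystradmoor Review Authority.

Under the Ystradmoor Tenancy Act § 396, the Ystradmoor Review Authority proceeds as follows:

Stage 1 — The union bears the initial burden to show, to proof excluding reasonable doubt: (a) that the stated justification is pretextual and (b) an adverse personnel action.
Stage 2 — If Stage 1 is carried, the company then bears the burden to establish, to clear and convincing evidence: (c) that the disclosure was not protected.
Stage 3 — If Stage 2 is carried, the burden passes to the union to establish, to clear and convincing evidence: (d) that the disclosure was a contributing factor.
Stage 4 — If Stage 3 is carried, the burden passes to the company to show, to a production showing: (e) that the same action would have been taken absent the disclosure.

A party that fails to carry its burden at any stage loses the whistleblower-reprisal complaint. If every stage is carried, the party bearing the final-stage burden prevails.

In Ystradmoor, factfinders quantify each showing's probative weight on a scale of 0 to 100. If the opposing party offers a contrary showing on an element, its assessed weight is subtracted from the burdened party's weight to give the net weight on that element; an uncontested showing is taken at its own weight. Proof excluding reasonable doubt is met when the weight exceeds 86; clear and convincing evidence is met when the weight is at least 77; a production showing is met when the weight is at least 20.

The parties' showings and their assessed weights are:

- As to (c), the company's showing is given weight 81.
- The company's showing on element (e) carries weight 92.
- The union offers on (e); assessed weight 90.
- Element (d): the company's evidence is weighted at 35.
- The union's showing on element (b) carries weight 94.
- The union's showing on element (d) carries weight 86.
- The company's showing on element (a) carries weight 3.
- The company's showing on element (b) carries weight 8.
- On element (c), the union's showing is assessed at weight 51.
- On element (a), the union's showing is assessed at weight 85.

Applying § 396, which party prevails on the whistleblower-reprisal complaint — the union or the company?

company

At Stage 1 the union must meet proof excluding reasonable doubt (weight exceeds 86): on (a) the weight is 85 less the opposing 3 gives net 82, ≤ 86, so (a) does not meet the standard; on (b) the weight is 94 less the opposing 8 gives net 86, which does not exceed 86, so (b) does not meet the standard.
  Not every element is met, so the union fails to carry Stage 1.
So the company prevails.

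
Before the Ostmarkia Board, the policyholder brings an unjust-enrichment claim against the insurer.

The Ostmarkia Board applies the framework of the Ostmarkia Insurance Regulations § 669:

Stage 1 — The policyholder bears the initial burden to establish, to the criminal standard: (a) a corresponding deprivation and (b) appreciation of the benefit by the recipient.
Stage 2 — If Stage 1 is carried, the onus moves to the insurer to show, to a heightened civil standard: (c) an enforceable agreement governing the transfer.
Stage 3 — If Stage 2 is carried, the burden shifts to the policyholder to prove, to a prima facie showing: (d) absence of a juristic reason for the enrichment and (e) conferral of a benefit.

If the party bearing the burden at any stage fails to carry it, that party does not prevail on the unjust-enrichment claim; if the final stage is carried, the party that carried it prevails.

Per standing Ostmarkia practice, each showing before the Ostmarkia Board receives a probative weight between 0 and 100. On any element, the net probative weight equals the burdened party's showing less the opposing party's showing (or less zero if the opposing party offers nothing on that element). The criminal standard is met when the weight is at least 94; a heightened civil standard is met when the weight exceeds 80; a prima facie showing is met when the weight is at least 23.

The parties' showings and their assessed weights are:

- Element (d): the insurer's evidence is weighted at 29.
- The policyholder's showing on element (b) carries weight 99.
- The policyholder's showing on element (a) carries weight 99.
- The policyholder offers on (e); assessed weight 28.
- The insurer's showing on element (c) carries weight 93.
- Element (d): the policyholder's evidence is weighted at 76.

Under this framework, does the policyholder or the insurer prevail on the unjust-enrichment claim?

Stage 1 (policyholder, the criminal standard, weight is at least 94): (a) 99 ≥ 94 — meets; (b) 99 ≥ 94 — meets.
  Stage 1 carried; the burden shifts to the insurer.
Stage 2 (insurer, a heightened civil standard, weight exceeds 80): (c) 93 > 80 — meets.
  Stage 2 is satisfied; the onus moves to the policyholder.
Stage 3 (policyholder, a prima facie showing, weight is at least 23): (d) net 76−29=47 ≥ 23 — meets; (e) 28 ≥ 23 — meets.
  All elements met at the final stage.
Every stage carried; the policyholder prevails.

policyholder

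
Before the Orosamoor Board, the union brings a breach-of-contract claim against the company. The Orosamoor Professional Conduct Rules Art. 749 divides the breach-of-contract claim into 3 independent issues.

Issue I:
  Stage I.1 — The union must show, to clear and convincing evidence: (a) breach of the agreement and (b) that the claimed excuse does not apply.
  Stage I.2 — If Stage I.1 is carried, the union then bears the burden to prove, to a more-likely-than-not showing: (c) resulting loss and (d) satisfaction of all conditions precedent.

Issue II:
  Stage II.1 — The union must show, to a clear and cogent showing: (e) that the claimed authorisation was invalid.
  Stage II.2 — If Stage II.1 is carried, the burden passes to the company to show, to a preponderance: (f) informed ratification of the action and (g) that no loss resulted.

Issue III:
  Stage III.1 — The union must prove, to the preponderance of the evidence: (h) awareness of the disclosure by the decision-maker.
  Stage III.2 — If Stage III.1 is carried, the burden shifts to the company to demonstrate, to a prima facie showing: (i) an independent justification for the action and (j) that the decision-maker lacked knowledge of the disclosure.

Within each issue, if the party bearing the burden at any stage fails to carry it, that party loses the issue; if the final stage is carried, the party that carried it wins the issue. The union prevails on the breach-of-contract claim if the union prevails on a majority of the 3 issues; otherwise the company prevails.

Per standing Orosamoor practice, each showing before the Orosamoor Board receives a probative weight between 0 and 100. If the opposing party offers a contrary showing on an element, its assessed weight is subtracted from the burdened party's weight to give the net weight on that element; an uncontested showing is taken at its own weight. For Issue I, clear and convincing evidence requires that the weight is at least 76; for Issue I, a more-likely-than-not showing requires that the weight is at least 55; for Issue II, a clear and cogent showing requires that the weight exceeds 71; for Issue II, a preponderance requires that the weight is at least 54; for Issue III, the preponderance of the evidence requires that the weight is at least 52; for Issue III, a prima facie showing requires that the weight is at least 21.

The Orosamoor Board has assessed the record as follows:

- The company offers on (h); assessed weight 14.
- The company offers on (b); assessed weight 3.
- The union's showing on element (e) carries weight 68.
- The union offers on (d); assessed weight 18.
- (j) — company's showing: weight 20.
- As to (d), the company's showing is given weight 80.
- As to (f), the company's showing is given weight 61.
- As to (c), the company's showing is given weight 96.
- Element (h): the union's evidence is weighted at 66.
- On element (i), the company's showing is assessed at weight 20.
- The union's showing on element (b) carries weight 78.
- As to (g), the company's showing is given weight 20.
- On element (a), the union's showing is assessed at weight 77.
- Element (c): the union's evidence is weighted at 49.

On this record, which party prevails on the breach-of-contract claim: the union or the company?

company

— Issue I —
At Stage I.1 the union must meet clear and convincing evidence (weight is at least 76): on (a) the weight is 77, which does reach 76, so (a) meets the standard; on (b) the weight is 78 less the opposing 3 gives net 75, < 76, so (b) does not meet the standard.
  Not every element is met, so the union fails to carry Stage I.1.
The company prevails on this issue.
— Issue II —
Stage II.1 (union, a clear and cogent showing, weight exceeds 71): (e) 68 ≤ 71 — fails.
  Not every element is met, so the union fails to carry Stage II.1.
The analysis ends at Stage II.1; the company prevails on this issue.
— Issue III —
At Stage III.1 the union must meet the preponderance of the evidence (weight is at least 52): on (h) the weight is 66 less the opposing 14 gives net 52, ≥ 52, so (h) meets the standard.
  Stage III.1 carried; the burden shifts to the company.
At Stage III.2 the company must meet a prima facie showing (weight is at least 21): on (i) the weight is 20, which does not reach 21, so (i) does not meet the standard; on (j) the weight is 20, < 21, so (j) does not meet the standard.
  Not every element is met, so the company fails to carry Stage III.2.
So the union prevails on this issue.
Per-issue: Issue I → company; Issue II → company; Issue III → union. The union must prevail on a majority of issues; overall, the company prevails.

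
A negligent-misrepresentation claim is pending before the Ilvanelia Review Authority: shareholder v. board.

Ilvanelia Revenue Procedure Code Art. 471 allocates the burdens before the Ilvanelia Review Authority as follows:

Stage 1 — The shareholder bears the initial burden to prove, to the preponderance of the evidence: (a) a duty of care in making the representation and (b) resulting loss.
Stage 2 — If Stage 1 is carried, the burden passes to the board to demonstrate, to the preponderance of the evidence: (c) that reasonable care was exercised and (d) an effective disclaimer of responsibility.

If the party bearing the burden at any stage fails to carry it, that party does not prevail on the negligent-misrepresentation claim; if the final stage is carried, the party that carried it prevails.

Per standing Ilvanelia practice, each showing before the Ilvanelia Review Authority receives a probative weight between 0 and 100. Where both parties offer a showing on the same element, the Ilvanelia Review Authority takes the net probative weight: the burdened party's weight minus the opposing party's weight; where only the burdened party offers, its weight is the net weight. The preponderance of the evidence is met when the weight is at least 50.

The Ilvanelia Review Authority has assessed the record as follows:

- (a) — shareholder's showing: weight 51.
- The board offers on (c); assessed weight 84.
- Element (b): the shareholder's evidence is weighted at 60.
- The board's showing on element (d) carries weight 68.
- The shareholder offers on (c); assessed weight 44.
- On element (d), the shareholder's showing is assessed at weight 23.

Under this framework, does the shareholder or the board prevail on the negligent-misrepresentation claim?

Stage 1 — burden on shareholder; standard: the preponderance of the evidence (weight is at least 50).
    (a): 51 ≥ 50 [met]
    (b): 60 ≥ 50 [met]
  Stage 1 is satisfied; the onus moves to the board.
Stage 2 — burden on board; standard: the preponderance of the evidence (weight is at least 50).
    (c): 84 − 44 = 40 < 50 [not met]
    (d): 68 − 23 = 45 < 50 [not met]
  Stage 2 not carried; the board fails its burden.
The analysis ends at Stage 2; the shareholder prevails.

shareholder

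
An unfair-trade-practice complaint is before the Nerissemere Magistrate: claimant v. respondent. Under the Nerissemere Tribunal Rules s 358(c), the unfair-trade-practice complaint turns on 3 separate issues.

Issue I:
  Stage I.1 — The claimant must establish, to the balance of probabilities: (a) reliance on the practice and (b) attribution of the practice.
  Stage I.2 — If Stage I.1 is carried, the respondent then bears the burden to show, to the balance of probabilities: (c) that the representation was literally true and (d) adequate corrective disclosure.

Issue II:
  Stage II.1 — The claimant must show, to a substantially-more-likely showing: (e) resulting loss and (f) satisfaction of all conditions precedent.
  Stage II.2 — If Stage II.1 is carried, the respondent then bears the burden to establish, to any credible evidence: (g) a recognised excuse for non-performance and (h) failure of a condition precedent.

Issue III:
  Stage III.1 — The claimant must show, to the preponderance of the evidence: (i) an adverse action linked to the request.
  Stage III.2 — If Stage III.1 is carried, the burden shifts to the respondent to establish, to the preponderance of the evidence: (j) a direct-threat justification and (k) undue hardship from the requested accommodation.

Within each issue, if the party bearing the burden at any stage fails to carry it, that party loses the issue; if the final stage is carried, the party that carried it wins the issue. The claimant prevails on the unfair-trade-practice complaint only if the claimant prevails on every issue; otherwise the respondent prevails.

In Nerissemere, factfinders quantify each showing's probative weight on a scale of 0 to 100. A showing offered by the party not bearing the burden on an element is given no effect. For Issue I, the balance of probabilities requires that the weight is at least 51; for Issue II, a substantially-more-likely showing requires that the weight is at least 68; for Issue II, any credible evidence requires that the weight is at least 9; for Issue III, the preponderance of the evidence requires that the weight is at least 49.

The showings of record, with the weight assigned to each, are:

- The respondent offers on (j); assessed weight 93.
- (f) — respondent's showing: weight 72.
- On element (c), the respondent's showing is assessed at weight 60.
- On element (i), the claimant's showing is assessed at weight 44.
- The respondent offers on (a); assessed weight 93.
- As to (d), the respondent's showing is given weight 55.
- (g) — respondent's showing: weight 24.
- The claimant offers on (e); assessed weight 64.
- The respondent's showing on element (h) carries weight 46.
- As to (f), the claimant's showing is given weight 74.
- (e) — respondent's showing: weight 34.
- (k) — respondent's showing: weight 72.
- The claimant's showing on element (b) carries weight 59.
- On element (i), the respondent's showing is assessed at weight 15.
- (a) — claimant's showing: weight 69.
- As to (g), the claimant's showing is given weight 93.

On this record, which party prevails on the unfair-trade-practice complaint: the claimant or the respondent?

respondent

— Issue I —
At Stage I.1 the claimant must meet the balance of probabilities (weight is at least 51): on (a) the weight is 69 (the respondent's 93 is given no effect), ≥ 51, so (a) meets the standard; on (b) the weight is 59, ≥ 51, so (b) meets the standard.
  Stage I.1 carried; the burden shifts to the respondent.
At Stage I.2 the respondent must meet the balance of probabilities (weight is at least 51): on (c) the weight is 60, ≥ 51, so (c) meets the standard; on (d) the weight is 55, ≥ 51, so (d) meets the standard.
  Stage I.2 carried; the final stage is satisfied.
All stages carried — the respondent prevails on this issue.
— Issue II —
Stage II.1 (claimant, a substantially-more-likely showing, weight is at least 68): (e) 64 (respondent's 34 disregarded) < 68 — fails; (f) 74 (respondent's 72 disregarded) ≥ 68 — meets.
  Stage II.1 not carried; the claimant fails its burden.
So the respondent prevails on this issue.
— Issue III —
Stage III.1 (claimant, the preponderance of the evidence, weight is at least 49): (i) 44 (respondent's 15 disregarded) < 49 — fails.
  Not every element is met, so the claimant fails to carry Stage III.1.
The analysis ends at Stage III.1; the respondent prevails on this issue.
Per-issue: Issue I → respondent; Issue II → respondent; Issue III → respondent. The claimant must prevail on every issue; overall, the respondent prevails.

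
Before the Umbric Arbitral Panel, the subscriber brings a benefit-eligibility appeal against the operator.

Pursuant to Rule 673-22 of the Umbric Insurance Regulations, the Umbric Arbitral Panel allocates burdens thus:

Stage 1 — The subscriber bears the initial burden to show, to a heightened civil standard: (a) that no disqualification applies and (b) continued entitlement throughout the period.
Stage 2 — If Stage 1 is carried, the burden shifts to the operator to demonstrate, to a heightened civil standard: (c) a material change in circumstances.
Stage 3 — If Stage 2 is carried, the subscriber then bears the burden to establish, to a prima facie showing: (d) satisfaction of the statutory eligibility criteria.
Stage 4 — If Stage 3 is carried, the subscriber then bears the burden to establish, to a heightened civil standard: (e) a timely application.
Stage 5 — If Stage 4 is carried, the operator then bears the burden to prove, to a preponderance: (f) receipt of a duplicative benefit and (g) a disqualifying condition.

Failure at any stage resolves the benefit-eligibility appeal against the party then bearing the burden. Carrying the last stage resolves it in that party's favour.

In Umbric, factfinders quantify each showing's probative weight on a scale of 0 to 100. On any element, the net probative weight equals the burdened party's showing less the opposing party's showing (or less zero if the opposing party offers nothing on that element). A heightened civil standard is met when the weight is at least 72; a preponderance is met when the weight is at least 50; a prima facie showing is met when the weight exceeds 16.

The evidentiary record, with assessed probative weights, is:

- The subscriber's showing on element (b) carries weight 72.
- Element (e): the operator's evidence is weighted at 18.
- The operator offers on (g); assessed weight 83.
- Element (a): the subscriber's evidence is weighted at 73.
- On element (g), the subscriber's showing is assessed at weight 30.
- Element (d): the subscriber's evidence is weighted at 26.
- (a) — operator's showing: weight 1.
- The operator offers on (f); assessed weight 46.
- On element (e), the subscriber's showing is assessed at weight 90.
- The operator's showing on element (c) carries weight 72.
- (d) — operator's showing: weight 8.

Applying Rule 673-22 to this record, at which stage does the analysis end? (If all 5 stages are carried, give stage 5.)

stage 5

At Stage 1 the subscriber must meet a heightened civil standard (weight is at least 72): on (a) the weight is 73 less the opposing 1 gives net 72, which does reach 72, so (a) meets the standard; on (b) the weight is 72, which does reach 72, so (b) meets the standard.
  Stage 1 carried; the burden shifts to the operator.
At Stage 2 the operator must meet a heightened civil standard (weight is at least 72): on (c) the weight is 72, which does reach 72, so (c) meets the standard.
  Stage 2 carried; the burden shifts to the subscriber.
At Stage 3 the subscriber must meet a prima facie showing (weight exceeds 16): on (d) the weight is 26 less the opposing 8 gives net 18, > 16, so (d) meets the standard.
  Stage 3 carried; the burden remains with the subscriber.
At Stage 4 the subscriber must meet a heightened civil standard (weight is at least 72): on (e) the weight is 90 less the opposing 18 gives net 72, which does reach 72, so (e) meets the standard.
  The subscriber carries Stage 4; the operator now bears the burden.
At Stage 5 the operator must meet a preponderance (weight is at least 50): on (f) the weight is 46, < 50, so (f) does not meet the standard; on (g) the weight is 83 less the opposing 30 gives net 53, which does reach 50, so (g) meets the standard.
  Not every element is met, so the operator fails to carry Stage 5.
The analysis ends at Stage 5; the subscriber prevails.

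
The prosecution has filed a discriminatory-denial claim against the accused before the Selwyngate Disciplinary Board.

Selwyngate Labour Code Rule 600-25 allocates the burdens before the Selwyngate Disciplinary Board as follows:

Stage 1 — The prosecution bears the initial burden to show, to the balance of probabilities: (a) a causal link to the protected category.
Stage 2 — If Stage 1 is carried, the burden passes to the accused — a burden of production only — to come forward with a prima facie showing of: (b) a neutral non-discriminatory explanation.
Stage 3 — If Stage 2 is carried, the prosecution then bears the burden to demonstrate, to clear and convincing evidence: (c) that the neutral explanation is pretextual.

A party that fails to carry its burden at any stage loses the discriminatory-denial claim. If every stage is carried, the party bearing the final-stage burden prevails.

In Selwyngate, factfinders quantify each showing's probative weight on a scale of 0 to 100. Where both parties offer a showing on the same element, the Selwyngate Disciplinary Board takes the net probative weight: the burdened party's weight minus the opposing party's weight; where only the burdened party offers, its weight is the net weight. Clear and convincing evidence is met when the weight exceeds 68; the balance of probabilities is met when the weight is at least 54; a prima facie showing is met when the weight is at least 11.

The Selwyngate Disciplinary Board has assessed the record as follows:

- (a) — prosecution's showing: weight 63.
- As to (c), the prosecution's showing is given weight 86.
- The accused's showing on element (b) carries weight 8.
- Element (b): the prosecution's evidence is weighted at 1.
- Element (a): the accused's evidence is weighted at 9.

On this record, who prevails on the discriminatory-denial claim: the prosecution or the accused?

At Stage 1 the prosecution must meet the balance of probabilities (weight is at least 54): on (a) the weight is 63 less the opposing 9 gives net 54, ≥ 54, so (a) meets the standard.
  All elements met. The burden passes to the accused.
At Stage 2 the accused must meet a prima facie showing (weight is at least 11): on (b) the weight is 8 less the opposing 1 gives net 7, which does not reach 11, so (b) does not meet the standard.
  Stage 2 not carried; the accused fails its burden.
So the prosecution prevails.

prosecution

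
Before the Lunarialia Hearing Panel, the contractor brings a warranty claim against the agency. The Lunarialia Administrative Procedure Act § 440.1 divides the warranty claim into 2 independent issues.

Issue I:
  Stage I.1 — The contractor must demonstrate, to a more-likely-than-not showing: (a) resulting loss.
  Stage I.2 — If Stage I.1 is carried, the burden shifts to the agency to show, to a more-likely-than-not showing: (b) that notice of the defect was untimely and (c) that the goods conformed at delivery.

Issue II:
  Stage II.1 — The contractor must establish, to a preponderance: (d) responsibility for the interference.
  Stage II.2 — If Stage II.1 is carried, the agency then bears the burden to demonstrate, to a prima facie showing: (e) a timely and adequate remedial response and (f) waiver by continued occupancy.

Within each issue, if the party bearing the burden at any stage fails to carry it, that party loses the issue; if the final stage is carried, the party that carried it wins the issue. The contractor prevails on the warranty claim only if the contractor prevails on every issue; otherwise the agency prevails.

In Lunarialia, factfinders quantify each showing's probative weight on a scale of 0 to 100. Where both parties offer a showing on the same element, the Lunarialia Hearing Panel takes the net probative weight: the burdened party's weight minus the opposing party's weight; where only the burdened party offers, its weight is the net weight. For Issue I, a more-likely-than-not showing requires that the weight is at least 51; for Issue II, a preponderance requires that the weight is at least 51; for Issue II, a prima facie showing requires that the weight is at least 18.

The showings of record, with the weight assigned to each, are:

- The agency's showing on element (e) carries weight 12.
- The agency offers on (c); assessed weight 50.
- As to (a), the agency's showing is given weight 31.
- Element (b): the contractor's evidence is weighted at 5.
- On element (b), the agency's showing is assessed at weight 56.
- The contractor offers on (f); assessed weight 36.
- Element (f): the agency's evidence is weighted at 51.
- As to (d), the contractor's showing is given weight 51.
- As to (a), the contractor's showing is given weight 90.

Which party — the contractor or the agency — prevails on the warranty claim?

— Issue I —
Stage I.1 (contractor, a more-likely-than-not showing, weight is at least 51): (a) net 90−31=59 ≥ 51 — meets.
  The contractor carries Stage I.1; the agency now bears the burden.
Stage I.2 (agency, a more-likely-than-not showing, weight is at least 51): (b) net 56−5=51 ≥ 51 — meets; (c) 50 < 51 — fails.
  Stage I.2 not carried; the agency fails its burden.
So the contractor prevails on this issue.
— Issue II —
Stage II.1 — burden on contractor; standard: a preponderance (weight is at least 51).
    (d): 51 ≥ 51 [met]
  Stage II.1 is satisfied; the onus moves to the agency.
Stage II.2 — burden on agency; standard: a prima facie showing (weight is at least 18).
    (e): 12 < 18 [not met]
    (f): 51 − 36 = 15 < 18 [not met]
  Stage II.2 not carried; the agency fails its burden.
So the contractor prevails on this issue.
Per-issue: Issue I → contractor; Issue II → contractor. The contractor must prevail on every issue; overall, the contractor prevails.

contractor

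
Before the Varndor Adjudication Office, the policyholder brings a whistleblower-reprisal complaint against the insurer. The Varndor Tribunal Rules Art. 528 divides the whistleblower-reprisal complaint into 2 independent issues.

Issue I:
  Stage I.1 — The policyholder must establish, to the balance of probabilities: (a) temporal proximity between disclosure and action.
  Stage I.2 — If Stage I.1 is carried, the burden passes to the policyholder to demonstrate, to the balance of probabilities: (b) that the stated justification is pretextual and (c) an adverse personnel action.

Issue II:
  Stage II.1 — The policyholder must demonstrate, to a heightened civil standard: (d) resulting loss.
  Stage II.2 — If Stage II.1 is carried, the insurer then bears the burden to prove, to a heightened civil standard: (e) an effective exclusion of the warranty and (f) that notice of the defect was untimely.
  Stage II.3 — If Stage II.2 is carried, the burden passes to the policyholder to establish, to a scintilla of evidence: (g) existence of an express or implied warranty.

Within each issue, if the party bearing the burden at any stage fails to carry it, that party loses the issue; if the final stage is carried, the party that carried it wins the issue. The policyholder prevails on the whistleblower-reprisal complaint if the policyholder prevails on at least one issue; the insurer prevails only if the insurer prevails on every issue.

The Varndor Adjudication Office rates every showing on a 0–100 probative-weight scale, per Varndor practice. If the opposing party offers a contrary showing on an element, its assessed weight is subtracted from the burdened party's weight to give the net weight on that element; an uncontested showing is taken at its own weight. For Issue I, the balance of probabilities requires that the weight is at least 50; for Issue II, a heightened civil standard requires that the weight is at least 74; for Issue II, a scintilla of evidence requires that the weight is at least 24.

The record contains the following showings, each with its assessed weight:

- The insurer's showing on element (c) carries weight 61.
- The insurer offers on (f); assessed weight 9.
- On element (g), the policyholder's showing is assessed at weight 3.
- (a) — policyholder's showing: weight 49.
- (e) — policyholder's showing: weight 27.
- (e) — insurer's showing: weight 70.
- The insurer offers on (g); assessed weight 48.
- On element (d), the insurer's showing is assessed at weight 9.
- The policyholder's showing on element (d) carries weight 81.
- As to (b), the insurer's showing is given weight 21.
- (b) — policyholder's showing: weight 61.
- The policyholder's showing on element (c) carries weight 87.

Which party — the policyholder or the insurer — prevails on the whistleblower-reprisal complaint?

— Issue I —
Stage I.1 (policyholder, the balance of probabilities, weight is at least 50): (a) 49 < 50 — fails.
  Not every element is met, so the policyholder fails to carry Stage I.1.
So the insurer prevails on this issue.
— Issue II —
Stage II.1 — burden on policyholder; standard: a heightened civil standard (weight is at least 74).
    (d): 81 − 9 = 72 < 74 [not met]
  Not every element is met, so the policyholder fails to carry Stage II.1.
So the insurer prevails on this issue.
Per-issue: Issue I → insurer; Issue II → insurer. The policyholder must prevail on at least one issue; overall, the insurer prevails.

insurer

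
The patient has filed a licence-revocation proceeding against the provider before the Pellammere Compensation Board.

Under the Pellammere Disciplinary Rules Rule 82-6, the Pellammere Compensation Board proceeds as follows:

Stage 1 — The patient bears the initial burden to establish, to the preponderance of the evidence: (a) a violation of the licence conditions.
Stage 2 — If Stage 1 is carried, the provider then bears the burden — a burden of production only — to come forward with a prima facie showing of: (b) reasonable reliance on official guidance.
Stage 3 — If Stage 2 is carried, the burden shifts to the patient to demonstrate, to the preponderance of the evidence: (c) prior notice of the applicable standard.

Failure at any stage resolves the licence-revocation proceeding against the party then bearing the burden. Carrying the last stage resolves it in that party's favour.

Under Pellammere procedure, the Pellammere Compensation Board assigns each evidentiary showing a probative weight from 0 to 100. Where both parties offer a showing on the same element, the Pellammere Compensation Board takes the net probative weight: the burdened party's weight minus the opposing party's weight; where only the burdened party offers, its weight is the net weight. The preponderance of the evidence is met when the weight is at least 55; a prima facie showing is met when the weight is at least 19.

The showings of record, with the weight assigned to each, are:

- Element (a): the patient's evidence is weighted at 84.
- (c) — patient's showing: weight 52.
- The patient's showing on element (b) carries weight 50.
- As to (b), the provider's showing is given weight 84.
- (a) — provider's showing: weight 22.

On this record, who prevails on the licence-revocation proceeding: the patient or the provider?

At Stage 1 the patient must meet the preponderance of the evidence (weight is at least 55): on (a) the weight is 84 less the opposing 22 gives net 62, which does reach 55, so (a) meets the standard.
  Stage 1 is satisfied; the onus moves to the provider.
At Stage 2 the provider must meet a prima facie showing (weight is at least 19): on (b) the weight is 84 less the opposing 50 gives net 34, which does reach 19, so (b) meets the standard.
  The provider carries Stage 2; the patient now bears the burden.
At Stage 3 the patient must meet the preponderance of the evidence (weight is at least 55): on (c) the weight is 52, which does not reach 55, so (c) does not meet the standard.
  Not every element is met, so the patient fails to carry Stage 3.
The analysis ends at Stage 3; the provider prevails.

provider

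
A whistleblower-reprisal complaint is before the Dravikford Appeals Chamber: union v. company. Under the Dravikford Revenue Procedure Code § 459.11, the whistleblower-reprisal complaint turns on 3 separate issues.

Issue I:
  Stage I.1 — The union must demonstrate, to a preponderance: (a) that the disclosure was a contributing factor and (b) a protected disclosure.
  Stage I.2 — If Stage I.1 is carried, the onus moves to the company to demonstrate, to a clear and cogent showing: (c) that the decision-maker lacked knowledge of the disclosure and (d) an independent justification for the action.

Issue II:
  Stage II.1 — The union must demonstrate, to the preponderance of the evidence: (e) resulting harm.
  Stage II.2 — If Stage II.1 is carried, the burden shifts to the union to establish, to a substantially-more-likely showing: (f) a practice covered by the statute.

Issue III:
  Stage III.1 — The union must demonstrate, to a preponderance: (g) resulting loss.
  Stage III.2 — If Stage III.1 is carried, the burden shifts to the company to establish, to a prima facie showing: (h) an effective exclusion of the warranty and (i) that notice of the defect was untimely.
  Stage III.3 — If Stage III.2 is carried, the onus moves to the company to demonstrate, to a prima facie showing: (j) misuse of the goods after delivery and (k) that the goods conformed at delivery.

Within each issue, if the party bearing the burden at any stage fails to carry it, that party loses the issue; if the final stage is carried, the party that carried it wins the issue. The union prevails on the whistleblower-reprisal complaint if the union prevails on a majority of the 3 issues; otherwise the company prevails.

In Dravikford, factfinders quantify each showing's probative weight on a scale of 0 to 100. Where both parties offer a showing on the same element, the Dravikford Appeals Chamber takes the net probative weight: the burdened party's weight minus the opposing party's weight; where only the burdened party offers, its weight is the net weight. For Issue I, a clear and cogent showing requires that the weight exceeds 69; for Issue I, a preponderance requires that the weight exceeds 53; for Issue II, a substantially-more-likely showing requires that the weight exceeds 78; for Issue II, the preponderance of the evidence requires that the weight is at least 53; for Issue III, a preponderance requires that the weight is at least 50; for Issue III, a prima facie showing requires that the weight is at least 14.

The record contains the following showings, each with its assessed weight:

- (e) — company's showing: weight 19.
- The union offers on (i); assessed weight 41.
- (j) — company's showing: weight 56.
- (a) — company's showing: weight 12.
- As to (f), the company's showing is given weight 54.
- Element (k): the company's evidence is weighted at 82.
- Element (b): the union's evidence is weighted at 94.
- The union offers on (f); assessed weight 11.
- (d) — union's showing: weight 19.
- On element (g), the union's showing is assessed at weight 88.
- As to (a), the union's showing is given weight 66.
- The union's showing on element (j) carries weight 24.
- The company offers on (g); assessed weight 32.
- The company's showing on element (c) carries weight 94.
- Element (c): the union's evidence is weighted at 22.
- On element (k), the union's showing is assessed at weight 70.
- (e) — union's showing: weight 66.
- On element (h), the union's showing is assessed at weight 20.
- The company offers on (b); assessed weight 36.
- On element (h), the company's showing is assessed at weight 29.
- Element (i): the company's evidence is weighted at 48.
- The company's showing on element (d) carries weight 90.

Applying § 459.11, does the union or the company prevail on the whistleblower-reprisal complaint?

— Issue I —
Stage I.1 — burden on union; standard: a preponderance (weight exceeds 53).
    (a): 66 − 12 = 54 > 53 [met]
    (b): 94 − 36 = 58 > 53 [met]
  All elements met. The burden passes to the company.
Stage I.2 — burden on company; standard: a clear and cogent showing (weight exceeds 69).
    (c): 94 − 22 = 72 > 69 [met]
    (d): 90 − 19 = 71 > 69 [met]
  All elements met at the final stage.
Every stage carried; the company prevails on this issue.
— Issue II —
At Stage II.1 the union must meet the preponderance of the evidence (weight is at least 53): on (e) the weight is 66 less the opposing 19 gives net 47, < 53, so (e) does not meet the standard.
  The union does not carry Stage II.1.
The company prevails on this issue.
— Issue III —
Stage III.1 — burden on union; standard: a preponderance (weight is at least 50).
    (g): 88 − 32 = 56 ≥ 50 [met]
  All elements met. The burden passes to the company.
Stage III.2 — burden on company; standard: a prima facie showing (weight is at least 14).
    (h): 29 − 20 = 9 < 14 [not met]
    (i): 48 − 41 = 7 < 14 [not met]
  Not every element is met, so the company fails to carry Stage III.2.
So the union prevails on this issue.
Per-issue: Issue I → company; Issue II → company; Issue III → union. The union must prevail on a majority of issues; overall, the company prevails.

company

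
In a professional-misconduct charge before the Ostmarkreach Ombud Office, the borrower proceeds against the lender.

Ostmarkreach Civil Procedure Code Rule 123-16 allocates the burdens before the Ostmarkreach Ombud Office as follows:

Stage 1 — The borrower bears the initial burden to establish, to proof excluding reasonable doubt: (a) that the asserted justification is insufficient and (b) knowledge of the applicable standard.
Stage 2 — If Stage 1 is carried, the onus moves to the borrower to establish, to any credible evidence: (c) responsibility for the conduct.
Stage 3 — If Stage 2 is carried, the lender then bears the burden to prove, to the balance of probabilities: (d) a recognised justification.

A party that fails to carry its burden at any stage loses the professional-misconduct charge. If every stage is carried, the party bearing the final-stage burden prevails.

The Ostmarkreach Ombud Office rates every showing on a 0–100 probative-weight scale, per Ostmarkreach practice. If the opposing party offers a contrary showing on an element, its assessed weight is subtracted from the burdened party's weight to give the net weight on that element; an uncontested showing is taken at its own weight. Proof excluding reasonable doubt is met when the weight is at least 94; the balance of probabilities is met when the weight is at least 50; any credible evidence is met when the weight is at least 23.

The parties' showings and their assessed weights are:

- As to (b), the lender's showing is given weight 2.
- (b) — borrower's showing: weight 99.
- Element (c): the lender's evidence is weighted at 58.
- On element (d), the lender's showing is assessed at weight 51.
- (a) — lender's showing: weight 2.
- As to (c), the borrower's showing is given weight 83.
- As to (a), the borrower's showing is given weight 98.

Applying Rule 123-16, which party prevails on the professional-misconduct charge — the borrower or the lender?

Stage 1 (borrower, proof excluding reasonable doubt, weight is at least 94): (a) net 98−2=96 ≥ 94 — meets; (b) net 99−2=97 ≥ 94 — meets.
  Stage 1 is satisfied; the borrower continues to bear the burden.
Stage 2 (borrower, any credible evidence, weight is at least 23): (c) net 83−58=25 ≥ 23 — meets.
  Stage 2 carried; the burden shifts to the lender.
Stage 3 (lender, the balance of probabilities, weight is at least 50): (d) 51 ≥ 50 — meets.
  The lender carries the last stage.
All stages carried — the lender prevails.

lender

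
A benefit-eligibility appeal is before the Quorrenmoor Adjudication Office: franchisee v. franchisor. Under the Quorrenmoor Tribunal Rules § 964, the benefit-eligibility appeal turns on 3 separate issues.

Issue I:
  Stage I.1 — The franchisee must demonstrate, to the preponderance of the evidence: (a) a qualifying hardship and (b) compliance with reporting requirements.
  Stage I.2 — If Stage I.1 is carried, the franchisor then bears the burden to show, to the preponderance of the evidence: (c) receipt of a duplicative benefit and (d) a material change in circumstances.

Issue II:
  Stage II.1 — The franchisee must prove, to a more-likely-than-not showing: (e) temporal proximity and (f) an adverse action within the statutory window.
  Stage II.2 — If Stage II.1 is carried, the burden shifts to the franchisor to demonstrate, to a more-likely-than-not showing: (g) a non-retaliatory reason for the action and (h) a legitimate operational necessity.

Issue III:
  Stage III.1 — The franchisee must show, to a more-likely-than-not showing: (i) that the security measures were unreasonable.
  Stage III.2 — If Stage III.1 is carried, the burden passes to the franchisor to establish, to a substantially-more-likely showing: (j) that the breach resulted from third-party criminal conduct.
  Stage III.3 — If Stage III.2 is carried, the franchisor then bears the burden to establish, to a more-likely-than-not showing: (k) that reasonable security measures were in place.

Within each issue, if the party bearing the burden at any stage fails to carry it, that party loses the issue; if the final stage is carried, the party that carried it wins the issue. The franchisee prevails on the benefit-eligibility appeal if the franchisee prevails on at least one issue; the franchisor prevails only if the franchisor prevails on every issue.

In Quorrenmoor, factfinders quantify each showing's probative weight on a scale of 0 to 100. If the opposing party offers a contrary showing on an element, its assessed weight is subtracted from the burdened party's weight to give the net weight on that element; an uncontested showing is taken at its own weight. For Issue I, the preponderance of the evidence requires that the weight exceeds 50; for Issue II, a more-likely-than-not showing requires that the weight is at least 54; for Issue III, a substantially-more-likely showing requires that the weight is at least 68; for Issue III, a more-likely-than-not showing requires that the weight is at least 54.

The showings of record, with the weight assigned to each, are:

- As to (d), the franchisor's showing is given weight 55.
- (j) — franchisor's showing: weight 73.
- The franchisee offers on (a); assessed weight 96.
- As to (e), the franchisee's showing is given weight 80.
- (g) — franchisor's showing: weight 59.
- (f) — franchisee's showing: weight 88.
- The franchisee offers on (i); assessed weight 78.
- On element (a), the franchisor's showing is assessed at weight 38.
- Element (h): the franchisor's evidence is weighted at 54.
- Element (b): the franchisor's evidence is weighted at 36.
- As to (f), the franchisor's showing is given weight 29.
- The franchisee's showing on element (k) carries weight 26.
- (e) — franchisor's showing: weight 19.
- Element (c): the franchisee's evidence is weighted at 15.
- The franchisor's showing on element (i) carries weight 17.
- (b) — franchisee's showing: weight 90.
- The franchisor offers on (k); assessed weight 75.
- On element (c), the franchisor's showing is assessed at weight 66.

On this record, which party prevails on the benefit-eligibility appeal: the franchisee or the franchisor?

franchisee

— Issue I —
At Stage I.1 the franchisee must meet the preponderance of the evidence (weight exceeds 50): on (a) the weight is 96 less the opposing 38 gives net 58, which does exceed 50, so (a) meets the standard; on (b) the weight is 90 less the opposing 36 gives net 54, > 50, so (b) meets the standard.
  Stage I.1 is satisfied; the onus moves to the franchisor.
At Stage I.2 the franchisor must meet the preponderance of the evidence (weight exceeds 50): on (c) the weight is 66 less the opposing 15 gives net 51, > 50, so (c) meets the standard; on (d) the weight is 55, > 50, so (d) meets the standard.
  Stage I.2 carried; the final stage is satisfied.
All stages carried — the franchisor prevails on this issue.
— Issue II —
Stage II.1 — burden on franchisee; standard: a more-likely-than-not showing (weight is at least 54).
    (e): 80 − 19 = 61 ≥ 54 [met]
    (f): 88 − 29 = 59 ≥ 54 [met]
  Stage II.1 carried; the burden shifts to the franchisor.
Stage II.2 — burden on franchisor; standard: a more-likely-than-not showing (weight is at least 54).
    (g): 59 ≥ 54 [met]
    (h): 54 ≥ 54 [met]
  The franchisor carries the last stage.
Every stage carried; the franchisor prevails on this issue.
— Issue III —
At Stage III.1 the franchisee must meet a more-likely-than-not showing (weight is at least 54): on (i) the weight is 78 less the opposing 17 gives net 61, which does reach 54, so (i) meets the standard.
  Stage III.1 is satisfied; the onus moves to the franchisor.
At Stage III.2 the franchisor must meet a substantially-more-likely showing (weight is at least 68): on (j) the weight is 73, which does reach 68, so (j) meets the standard.
  All elements met. The franchisor retains the burden for Stage III.3.
At Stage III.3 the franchisor must meet a more-likely-than-not showing (weight is at least 54): on (k) the weight is 75 less the opposing 26 gives net 49, < 54, so (k) does not meet the standard.
  The franchisor does not carry Stage III.3.
The analysis ends at Stage III.3; the franchisee prevails on this issue.
Per-issue: Issue I → franchisor; Issue II → franchisor; Issue III → franchisee. The franchisee must prevail on at least one issue; overall, the franchisee prevails.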